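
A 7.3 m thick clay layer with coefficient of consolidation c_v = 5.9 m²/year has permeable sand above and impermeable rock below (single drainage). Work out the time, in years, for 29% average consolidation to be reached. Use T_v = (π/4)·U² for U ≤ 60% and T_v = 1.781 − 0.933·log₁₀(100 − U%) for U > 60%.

Drainage path length: H_d = H = 7.3 m (single drainage).
U ≤ 60%: T_v = (π/4)·U² = (π/4)×0.29² = 0.066052.
t = T_v·H_d²/c_v = 0.066052×7.3²/5.9 = 0.5966 years.

t ≈ 0.597 years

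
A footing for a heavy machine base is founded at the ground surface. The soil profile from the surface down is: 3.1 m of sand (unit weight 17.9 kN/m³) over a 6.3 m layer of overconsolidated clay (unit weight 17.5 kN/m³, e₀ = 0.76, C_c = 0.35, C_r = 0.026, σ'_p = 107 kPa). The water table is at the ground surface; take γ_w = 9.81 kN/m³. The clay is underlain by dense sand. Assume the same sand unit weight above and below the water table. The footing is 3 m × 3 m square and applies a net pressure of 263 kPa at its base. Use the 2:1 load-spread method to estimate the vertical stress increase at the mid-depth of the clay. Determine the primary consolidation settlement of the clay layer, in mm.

S_c ≈ 18 mm

Mid-depth of clay below the ground surface: z = 3.1 + 6.3/2 = 6.25 m.
Total vertical stress at mid-clay: σ_v = 17.9×3.1 + 17.5×3.15 = 110.61 kPa.
Pore pressure: u = 9.81×(6.25 − 0) = 61.312 kPa.
Initial effective stress: σ'_0 = σ_v − u = 110.61 − 61.312 = 49.298 kPa.
Stress increase at mid-clay by the 2:1 spreading method:
Δσ = qBL/((B+z)(L+z)) = 263×3×3/((3+6.25)(3+6.25)) = 27.664 kPa
Final effective stress: σ'_f = 49.298 + 27.664 = 76.962 kPa.
σ'_f = 76.962 ≤ σ'_p = 107 kPa, so the clay remains overconsolidated and only the recompression index applies:
S_c = C_r·H/(1+e₀)·log₁₀(σ'_f/σ'_0) = 0.026×6.3/1.76×log₁₀(76.962/49.298)
    = 0.093067 × 0.19345 = 0.018 m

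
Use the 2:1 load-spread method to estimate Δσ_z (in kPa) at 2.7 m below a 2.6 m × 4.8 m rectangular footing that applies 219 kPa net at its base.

By the 2:1 method the load spreads at 1 horizontal : 2 vertical, so at depth z the loaded area has grown by z in each plan dimension:
Δσ = qBL/((B+z)(L+z)) = 219×2.6×4.8/((2.6+2.7)(4.8+2.7)) = 68.758 kPa

Δσ_z ≈ 68.8 kPa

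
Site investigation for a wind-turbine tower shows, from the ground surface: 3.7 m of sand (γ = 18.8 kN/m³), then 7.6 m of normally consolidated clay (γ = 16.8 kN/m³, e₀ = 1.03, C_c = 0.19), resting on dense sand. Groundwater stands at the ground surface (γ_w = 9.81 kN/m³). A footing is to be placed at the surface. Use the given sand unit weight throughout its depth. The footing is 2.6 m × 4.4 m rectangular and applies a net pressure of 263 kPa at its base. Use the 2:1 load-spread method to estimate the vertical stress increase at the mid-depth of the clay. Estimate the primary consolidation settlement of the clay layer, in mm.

S_c ≈ 108 mm

Mid-depth of clay below the ground surface: z = 3.7 + 7.6/2 = 7.5 m.
Total vertical stress at mid-clay: σ_v = 18.8×3.7 + 16.8×3.8 = 133.4 kPa.
Pore pressure: u = 9.81×(7.5 − 0) = 73.575 kPa.
Initial effective stress: σ'_0 = σ_v − u = 133.4 − 73.575 = 59.825 kPa.
Stress increase at mid-clay by the 2:1 spreading method:
Δσ = qBL/((B+z)(L+z)) = 263×2.6×4.4/((2.6+7.5)(4.4+7.5)) = 25.033 kPa
Final effective stress: σ'_f = σ'_0 + Δσ = 59.825 + 25.033 = 84.858 kPa.
Normally consolidated clay, so the full stress increment lies on the virgin compression line:
S_c = C_c·H/(1+e₀)·log₁₀(σ'_f/σ'_0) = 0.19×7.6/(1+1.03)×log₁₀(84.858/59.825)
    = 0.71133 × 0.15181 = 0.108 m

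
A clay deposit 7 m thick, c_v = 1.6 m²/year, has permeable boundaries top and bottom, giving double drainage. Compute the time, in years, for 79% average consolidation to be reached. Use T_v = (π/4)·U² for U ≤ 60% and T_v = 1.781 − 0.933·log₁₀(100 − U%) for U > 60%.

Drainage path length: H_d = H/2 = 3.5 m (double drainage).
U > 60%: T_v = 1.781 − 0.933·log₁₀(100 − 79) = 0.54737.
t = T_v·H_d²/c_v = 0.54737×3.5²/1.6 = 4.191 years.

t ≈ 4.19 years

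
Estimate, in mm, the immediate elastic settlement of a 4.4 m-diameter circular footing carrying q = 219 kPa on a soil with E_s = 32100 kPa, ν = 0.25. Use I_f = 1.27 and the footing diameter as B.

S_e ≈ 35.7 mm

Immediate (elastic) settlement: S_e = q·B·(1−ν²)/E_s · I_f.
S_e = 219 × 4.4 × (1 − 0.25²) / 32100 × 1.27
    = 219 × 4.4 × 0.9375 / 32100 × 1.27
    = 0.03574 m = 35.74 mm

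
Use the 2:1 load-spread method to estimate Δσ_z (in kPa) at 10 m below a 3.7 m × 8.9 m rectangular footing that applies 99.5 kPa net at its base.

Δσ_z ≈ 12.7 kPa

By the 2:1 method the load spreads at 1 horizontal : 2 vertical, so at depth z the loaded area has grown by z in each plan dimension:
Δσ = qBL/((B+z)(L+z)) = 99.5×3.7×8.9/((3.7+10)(8.9+10)) = 12.654 kPa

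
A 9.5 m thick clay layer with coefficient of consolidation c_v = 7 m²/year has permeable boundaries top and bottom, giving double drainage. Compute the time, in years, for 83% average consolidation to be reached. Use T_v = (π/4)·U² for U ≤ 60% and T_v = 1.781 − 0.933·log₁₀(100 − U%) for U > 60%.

Drainage path length: H_d = H/2 = 4.75 m (double drainage).
U > 60%: T_v = 1.781 − 0.933·log₁₀(100 − 83) = 0.63299.
t = T_v·H_d²/c_v = 0.63299×4.75²/7 = 2.04 years.

t ≈ 2.04 years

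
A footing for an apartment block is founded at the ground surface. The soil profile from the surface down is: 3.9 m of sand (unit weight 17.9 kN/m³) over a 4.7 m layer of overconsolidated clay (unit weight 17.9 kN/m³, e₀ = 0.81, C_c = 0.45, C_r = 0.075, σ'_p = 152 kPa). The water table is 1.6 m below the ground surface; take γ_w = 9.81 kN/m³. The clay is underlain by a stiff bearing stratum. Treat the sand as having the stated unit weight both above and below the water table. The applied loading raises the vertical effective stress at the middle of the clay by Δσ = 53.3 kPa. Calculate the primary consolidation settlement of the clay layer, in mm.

S_c ≈ 49.9 mm

Mid-depth of clay below the ground surface: z = 3.9 + 4.7/2 = 6.25 m.
Total vertical stress at mid-clay: σ_v = 17.9×3.9 + 17.9×2.35 = 111.87 kPa.
Pore pressure: u = 9.81×(6.25 − 1.6) = 45.617 kPa.
Initial effective stress: σ'_0 = σ_v − u = 111.87 − 45.617 = 66.253 kPa.
Final effective stress: σ'_f = 66.253 + 53.3 = 119.55 kPa.
σ'_f = 119.55 ≤ σ'_p = 152 kPa, so the clay remains overconsolidated and only the recompression index applies:
S_c = C_r·H/(1+e₀)·log₁₀(σ'_f/σ'_0) = 0.075×4.7/1.81×log₁₀(119.55/66.253)
    = 0.19475 × 0.25634 = 0.04992 m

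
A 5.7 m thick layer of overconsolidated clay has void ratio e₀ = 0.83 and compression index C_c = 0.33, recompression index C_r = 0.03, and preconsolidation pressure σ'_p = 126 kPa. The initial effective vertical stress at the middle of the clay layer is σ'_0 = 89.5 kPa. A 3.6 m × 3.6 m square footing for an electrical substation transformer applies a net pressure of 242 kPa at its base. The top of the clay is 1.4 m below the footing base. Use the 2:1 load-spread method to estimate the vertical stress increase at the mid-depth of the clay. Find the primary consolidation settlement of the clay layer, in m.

Mid-depth of clay below the footing base: z = 1.4 + 5.7/2 = 4.25 m.
Stress increase at mid-clay by the 2:1 spreading method:
Δσ = qBL/((B+z)(L+z)) = 242×3.6×3.6/((3.6+4.25)(3.6+4.25)) = 50.896 kPa
Final effective stress: σ'_f = 89.5 + 50.896 = 140.4 kPa.
σ'_f = 140.4 > σ'_p = 126 kPa, so the stress path crosses the preconsolidation pressure — recompression up to σ'_p, then virgin compression beyond:
S_c = H/(1+e₀)·[C_r·log₁₀(σ'_p/σ'_0) + C_c·log₁₀(σ'_f/σ'_p)]
    = 5.7/1.83 × [0.03×log₁₀(126/89.5) + 0.33×log₁₀(140.4/126)]
    = 3.1148 × [0.0044564 + 0.015509] = 0.06219 m

S_c ≈ 0.0622 m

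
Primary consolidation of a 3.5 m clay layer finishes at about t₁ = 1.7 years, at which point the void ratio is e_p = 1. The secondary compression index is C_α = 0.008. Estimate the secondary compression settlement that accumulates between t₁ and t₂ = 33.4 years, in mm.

S_s ≈ 18.1 mm

Secondary compression: S_s = C_α·H/(1+e_p)·log₁₀(t₂/t₁)
S_s = 0.008×3.5/(1+1)×log₁₀(33.4/1.7)
    = 0.014 × 1.293 = 0.01811 m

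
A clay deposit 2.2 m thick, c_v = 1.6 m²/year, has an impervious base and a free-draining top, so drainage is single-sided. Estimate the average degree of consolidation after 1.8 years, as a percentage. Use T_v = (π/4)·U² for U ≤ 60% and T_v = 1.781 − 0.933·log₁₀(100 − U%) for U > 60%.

Drainage path length: H_d = H = 2.2 m (single drainage).
T_v = c_v·t/H_d² = 1.6×1.8/2.2² = 0.59504.
T_v = 0.59504 corresponds to the U > 60% branch:
U = 1 − 10^((1.781 − T_v)/0.933)/100 = 0.8133

U ≈ 81.3 %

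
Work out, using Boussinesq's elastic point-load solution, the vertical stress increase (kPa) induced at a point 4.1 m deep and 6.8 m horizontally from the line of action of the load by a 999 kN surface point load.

Δσ_z ≈ 1.04 kPa

Boussinesq vertical stress below a point load on an elastic half-space:
Δσ_z = 3P/(2πz²) · [1 + (r/z)²]^(−5/2)
r/z = 6.8/4.1 = 1.6585; [1+(r/z)²]^(−5/2) = 0.036703.
Δσ_z = 3×999/(2π×4.1²) × 0.036703 = 28.375 × 0.036703 = 1.041 kPa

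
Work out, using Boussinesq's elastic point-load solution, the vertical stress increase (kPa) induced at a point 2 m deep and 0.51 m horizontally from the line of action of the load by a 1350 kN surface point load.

Δσ_z ≈ 138 kPa

Boussinesq vertical stress below a point load on an elastic half-space:
Δσ_z = 3P/(2πz²) · [1 + (r/z)²]^(−5/2)
r/z = 0.51/2 = 0.255; [1+(r/z)²]^(−5/2) = 0.85428.
Δσ_z = 3×1350/(2π×2²) × 0.85428 = 161.14 × 0.85428 = 137.7 kPa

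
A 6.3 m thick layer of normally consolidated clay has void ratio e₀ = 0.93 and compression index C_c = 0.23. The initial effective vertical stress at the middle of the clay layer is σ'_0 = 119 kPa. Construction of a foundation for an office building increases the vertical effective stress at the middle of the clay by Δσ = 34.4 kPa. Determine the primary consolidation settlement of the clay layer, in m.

S_c ≈ 0.0828 m

Final effective stress: σ'_f = σ'_0 + Δσ = 119 + 34.4 = 153.4 kPa.
Normally consolidated clay, so the full stress increment lies on the virgin compression line:
S_c = C_c·H/(1+e₀)·log₁₀(σ'_f/σ'_0) = 0.23×6.3/(1+0.93)×log₁₀(153.4/119)
    = 0.75078 × 0.11028 = 0.0828 m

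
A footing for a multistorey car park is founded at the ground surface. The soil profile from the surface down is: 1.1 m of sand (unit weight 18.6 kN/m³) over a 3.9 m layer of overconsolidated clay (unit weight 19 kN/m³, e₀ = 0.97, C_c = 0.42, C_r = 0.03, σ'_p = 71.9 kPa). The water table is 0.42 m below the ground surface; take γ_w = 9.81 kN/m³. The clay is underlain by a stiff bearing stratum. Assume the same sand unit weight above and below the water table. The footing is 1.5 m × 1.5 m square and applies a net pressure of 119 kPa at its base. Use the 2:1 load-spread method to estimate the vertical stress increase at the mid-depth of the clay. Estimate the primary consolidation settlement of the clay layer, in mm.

S_c ≈ 8.82 mm

Mid-depth of clay below the ground surface: z = 1.1 + 3.9/2 = 3.05 m.
Total vertical stress at mid-clay: σ_v = 18.6×1.1 + 19×1.95 = 57.51 kPa.
Pore pressure: u = 9.81×(3.05 − 0.42) = 25.8 kPa.
Initial effective stress: σ'_0 = σ_v − u = 57.51 − 25.8 = 31.71 kPa.
Stress increase at mid-clay by the 2:1 spreading method:
Δσ = qBL/((B+z)(L+z)) = 119×1.5×1.5/((1.5+3.05)(1.5+3.05)) = 12.933 kPa
Final effective stress: σ'_f = 31.71 + 12.933 = 44.643 kPa.
σ'_f = 44.643 ≤ σ'_p = 71.9 kPa, so the clay remains overconsolidated and only the recompression index applies:
S_c = C_r·H/(1+e₀)·log₁₀(σ'_f/σ'_0) = 0.03×3.9/1.97×log₁₀(44.643/31.71)
    = 0.059391 × 0.14856 = 0.008823 m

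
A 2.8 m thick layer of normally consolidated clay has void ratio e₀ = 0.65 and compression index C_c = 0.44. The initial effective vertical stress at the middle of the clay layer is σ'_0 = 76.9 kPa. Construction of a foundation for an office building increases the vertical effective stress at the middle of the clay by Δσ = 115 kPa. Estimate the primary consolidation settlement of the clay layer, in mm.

S_c ≈ 297 mm

Final effective stress: σ'_f = σ'_0 + Δσ = 76.9 + 115 = 191.9 kPa.
Normally consolidated clay, so the full stress increment lies on the virgin compression line:
S_c = C_c·H/(1+e₀)·log₁₀(σ'_f/σ'_0) = 0.44×2.8/(1+0.65)×log₁₀(191.9/76.9)
    = 0.74667 × 0.39715 = 0.2965 m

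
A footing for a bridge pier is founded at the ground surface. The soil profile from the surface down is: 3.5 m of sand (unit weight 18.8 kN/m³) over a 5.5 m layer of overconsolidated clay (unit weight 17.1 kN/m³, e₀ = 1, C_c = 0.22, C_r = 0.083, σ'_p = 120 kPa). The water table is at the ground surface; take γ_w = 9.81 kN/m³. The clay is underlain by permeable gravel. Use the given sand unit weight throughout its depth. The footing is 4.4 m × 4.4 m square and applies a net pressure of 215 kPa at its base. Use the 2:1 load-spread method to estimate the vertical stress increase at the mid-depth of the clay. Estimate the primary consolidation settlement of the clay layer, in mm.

S_c ≈ 53.3 mm

Mid-depth of clay below the ground surface: z = 3.5 + 5.5/2 = 6.25 m.
Total vertical stress at mid-clay: σ_v = 18.8×3.5 + 17.1×2.75 = 112.83 kPa.
Pore pressure: u = 9.81×(6.25 − 0) = 61.312 kPa.
Initial effective stress: σ'_0 = σ_v − u = 112.83 − 61.312 = 51.518 kPa.
Stress increase at mid-clay by the 2:1 spreading method:
Δσ = qBL/((B+z)(L+z)) = 215×4.4×4.4/((4.4+6.25)(4.4+6.25)) = 36.698 kPa
Final effective stress: σ'_f = 51.518 + 36.698 = 88.216 kPa.
σ'_f = 88.216 ≤ σ'_p = 120 kPa, so the clay remains overconsolidated and only the recompression index applies:
S_c = C_r·H/(1+e₀)·log₁₀(σ'_f/σ'_0) = 0.083×5.5/2×log₁₀(88.216/51.518)
    = 0.22825 × 0.23359 = 0.05332 m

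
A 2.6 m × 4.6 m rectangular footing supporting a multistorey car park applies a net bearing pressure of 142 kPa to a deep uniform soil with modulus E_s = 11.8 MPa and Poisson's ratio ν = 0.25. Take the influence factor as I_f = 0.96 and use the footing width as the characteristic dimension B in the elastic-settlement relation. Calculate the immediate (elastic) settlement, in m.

Immediate (elastic) settlement: S_e = q·B·(1−ν²)/E_s · I_f.
E_s = 11.8 MPa = 11800 kPa.
S_e = 142 × 2.6 × (1 − 0.25²) / 11800 × 0.96
    = 142 × 2.6 × 0.9375 / 11800 × 0.96
    = 0.02816 m

S_e ≈ 0.0282 m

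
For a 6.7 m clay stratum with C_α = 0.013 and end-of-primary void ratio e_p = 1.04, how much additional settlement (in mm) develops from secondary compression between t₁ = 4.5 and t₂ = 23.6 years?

S_s ≈ 30.7 mm

Secondary compression: S_s = C_α·H/(1+e_p)·log₁₀(t₂/t₁)
S_s = 0.013×6.7/(1+1.04)×log₁₀(23.6/4.5)
    = 0.0427 × 0.7197 = 0.03073 m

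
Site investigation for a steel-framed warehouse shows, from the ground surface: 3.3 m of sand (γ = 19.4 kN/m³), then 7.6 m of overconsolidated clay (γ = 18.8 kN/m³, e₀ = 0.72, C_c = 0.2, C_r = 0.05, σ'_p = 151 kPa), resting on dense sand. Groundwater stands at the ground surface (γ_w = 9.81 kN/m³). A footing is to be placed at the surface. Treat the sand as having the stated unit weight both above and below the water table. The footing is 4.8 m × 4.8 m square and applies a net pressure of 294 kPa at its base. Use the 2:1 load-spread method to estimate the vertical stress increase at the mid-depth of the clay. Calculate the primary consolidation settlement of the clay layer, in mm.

Mid-depth of clay below the ground surface: z = 3.3 + 7.6/2 = 7.1 m.
Total vertical stress at mid-clay: σ_v = 19.4×3.3 + 18.8×3.8 = 135.46 kPa.
Pore pressure: u = 9.81×(7.1 − 0) = 69.651 kPa.
Initial effective stress: σ'_0 = σ_v − u = 135.46 − 69.651 = 65.809 kPa.
Stress increase at mid-clay by the 2:1 spreading method:
Δσ = qBL/((B+z)(L+z)) = 294×4.8×4.8/((4.8+7.1)(4.8+7.1)) = 47.834 kPa
Final effective stress: σ'_f = 65.809 + 47.834 = 113.64 kPa.
σ'_f = 113.64 ≤ σ'_p = 151 kPa, so the clay remains overconsolidated and only the recompression index applies:
S_c = C_r·H/(1+e₀)·log₁₀(σ'_f/σ'_0) = 0.05×7.6/1.72×log₁₀(113.64/65.809)
    = 0.22093 × 0.23725 = 0.05242 m

S_c ≈ 52.4 mm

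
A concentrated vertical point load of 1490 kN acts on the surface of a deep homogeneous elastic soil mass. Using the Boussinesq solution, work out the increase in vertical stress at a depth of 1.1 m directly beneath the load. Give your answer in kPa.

Boussinesq vertical stress below a point load on an elastic half-space:
Δσ_z = 3P/(2πz²) · [1 + (r/z)²]^(−5/2)
r/z = 0/1.1 = 0; [1+(r/z)²]^(−5/2) = 1.
Δσ_z = 3×1490/(2π×1.1²) × 1 = 587.95 × 1 = 588 kPa

Δσ_z ≈ 588 kPa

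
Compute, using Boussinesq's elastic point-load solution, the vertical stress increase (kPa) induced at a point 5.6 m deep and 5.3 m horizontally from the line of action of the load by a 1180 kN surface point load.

Boussinesq vertical stress below a point load on an elastic half-space:
Δσ_z = 3P/(2πz²) · [1 + (r/z)²]^(−5/2)
r/z = 5.3/5.6 = 0.94643; [1+(r/z)²]^(−5/2) = 0.2021.
Δσ_z = 3×1180/(2π×5.6²) × 0.2021 = 17.966 × 0.2021 = 3.631 kPa

Δσ_z ≈ 3.63 kPa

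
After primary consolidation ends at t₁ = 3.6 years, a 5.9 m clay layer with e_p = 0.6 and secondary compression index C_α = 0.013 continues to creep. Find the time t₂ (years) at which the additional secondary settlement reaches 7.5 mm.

t₂ ≈ 5.16 years

S_s = C_α·H/(1+e_p)·log₁₀(t₂/t₁) ⇒ log₁₀(t₂/t₁) = S_s·(1+e_p)/(C_α·H).
log₁₀(t₂/t₁) = 0.0075 × (1+0.6) / (0.013×5.9) = 0.1565
t₂ = t₁ × 10^0.1565 = 3.6 × 1.434 = 5.161 years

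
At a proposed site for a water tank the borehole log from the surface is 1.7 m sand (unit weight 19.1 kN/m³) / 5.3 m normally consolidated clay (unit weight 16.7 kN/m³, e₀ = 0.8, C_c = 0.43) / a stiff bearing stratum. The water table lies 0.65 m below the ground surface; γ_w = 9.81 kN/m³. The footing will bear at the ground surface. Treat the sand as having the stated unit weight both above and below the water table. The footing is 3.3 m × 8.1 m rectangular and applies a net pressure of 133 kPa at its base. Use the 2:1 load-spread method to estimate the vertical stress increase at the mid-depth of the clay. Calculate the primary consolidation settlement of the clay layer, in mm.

Mid-depth of clay below the ground surface: z = 1.7 + 5.3/2 = 4.35 m.
Total vertical stress at mid-clay: σ_v = 19.1×1.7 + 16.7×2.65 = 76.725 kPa.
Pore pressure: u = 9.81×(4.35 − 0.65) = 36.297 kPa.
Initial effective stress: σ'_0 = σ_v − u = 76.725 − 36.297 = 40.428 kPa.
Stress increase at mid-clay by the 2:1 spreading method:
Δσ = qBL/((B+z)(L+z)) = 133×3.3×8.1/((3.3+4.35)(8.1+4.35)) = 37.327 kPa
Final effective stress: σ'_f = σ'_0 + Δσ = 40.428 + 37.327 = 77.755 kPa.
Normally consolidated clay, so the full stress increment lies on the virgin compression line:
S_c = C_c·H/(1+e₀)·log₁₀(σ'_f/σ'_0) = 0.43×5.3/(1+0.8)×log₁₀(77.755/40.428)
    = 1.2661 × 0.28405 = 0.3596 m

S_c ≈ 360 mm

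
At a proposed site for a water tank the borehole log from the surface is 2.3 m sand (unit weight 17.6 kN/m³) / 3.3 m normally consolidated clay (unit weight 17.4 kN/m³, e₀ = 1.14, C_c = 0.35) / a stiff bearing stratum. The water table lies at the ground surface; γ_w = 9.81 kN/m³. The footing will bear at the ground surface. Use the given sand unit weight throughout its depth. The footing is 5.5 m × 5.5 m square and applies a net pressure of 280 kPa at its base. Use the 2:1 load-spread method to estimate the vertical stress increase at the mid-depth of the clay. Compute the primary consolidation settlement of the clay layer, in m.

S_c ≈ 0.332 m

Mid-depth of clay below the ground surface: z = 2.3 + 3.3/2 = 3.95 m.
Total vertical stress at mid-clay: σ_v = 17.6×2.3 + 17.4×1.65 = 69.19 kPa.
Pore pressure: u = 9.81×(3.95 − 0) = 38.75 kPa.
Initial effective stress: σ'_0 = σ_v − u = 69.19 − 38.75 = 30.44 kPa.
Stress increase at mid-clay by the 2:1 spreading method:
Δσ = qBL/((B+z)(L+z)) = 280×5.5×5.5/((5.5+3.95)(5.5+3.95)) = 94.846 kPa
Final effective stress: σ'_f = σ'_0 + Δσ = 30.44 + 94.846 = 125.29 kPa.
Normally consolidated clay, so the full stress increment lies on the virgin compression line:
S_c = C_c·H/(1+e₀)·log₁₀(σ'_f/σ'_0) = 0.35×3.3/(1+1.14)×log₁₀(125.29/30.44)
    = 0.53972 × 0.61447 = 0.3316 m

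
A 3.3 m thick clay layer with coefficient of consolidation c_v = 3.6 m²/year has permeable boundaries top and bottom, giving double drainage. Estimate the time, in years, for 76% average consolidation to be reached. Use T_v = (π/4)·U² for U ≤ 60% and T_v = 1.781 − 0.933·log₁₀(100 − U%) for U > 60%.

t ≈ 0.373 years

Drainage path length: H_d = H/2 = 1.65 m (double drainage).
U > 60%: T_v = 1.781 − 0.933·log₁₀(100 − 76) = 0.49326.
t = T_v·H_d²/c_v = 0.49326×1.65²/3.6 = 0.373 years.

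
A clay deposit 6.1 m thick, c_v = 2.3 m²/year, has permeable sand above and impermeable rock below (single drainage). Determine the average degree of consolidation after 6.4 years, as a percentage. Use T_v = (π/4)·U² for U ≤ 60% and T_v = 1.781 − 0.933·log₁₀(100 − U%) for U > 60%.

U ≈ 69.5 %

Drainage path length: H_d = H = 6.1 m (single drainage).
T_v = c_v·t/H_d² = 2.3×6.4/6.1² = 0.39559.
T_v = 0.39559 corresponds to the U > 60% branch:
U = 1 − 10^((1.781 − T_v)/0.933)/100 = 0.6946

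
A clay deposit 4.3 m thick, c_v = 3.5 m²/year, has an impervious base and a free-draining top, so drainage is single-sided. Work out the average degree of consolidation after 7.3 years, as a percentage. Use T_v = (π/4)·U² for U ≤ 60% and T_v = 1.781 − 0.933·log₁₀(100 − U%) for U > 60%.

Drainage path length: H_d = H = 4.3 m (single drainage).
T_v = c_v·t/H_d² = 3.5×7.3/4.3² = 1.3818.
T_v = 1.3818 corresponds to the U > 60% branch:
U = 1 − 10^((1.781 − T_v)/0.933)/100 = 0.9732

U ≈ 97.3 %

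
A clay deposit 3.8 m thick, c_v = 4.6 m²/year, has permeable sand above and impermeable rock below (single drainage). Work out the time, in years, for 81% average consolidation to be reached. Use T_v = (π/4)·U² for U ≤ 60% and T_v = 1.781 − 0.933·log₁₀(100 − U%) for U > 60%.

Drainage path length: H_d = H = 3.8 m (single drainage).
U > 60%: T_v = 1.781 − 0.933·log₁₀(100 − 81) = 0.58792.
t = T_v·H_d²/c_v = 0.58792×3.8²/4.6 = 1.846 years.

t ≈ 1.85 years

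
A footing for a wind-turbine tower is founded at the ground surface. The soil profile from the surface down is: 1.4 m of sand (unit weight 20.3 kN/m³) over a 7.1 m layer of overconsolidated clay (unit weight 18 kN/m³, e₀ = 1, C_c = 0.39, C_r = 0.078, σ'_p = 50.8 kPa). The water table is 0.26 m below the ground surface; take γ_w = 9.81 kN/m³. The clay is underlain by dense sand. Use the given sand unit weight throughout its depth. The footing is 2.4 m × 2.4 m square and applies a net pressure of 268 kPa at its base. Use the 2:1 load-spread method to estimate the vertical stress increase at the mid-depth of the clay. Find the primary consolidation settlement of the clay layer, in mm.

Mid-depth of clay below the ground surface: z = 1.4 + 7.1/2 = 4.95 m.
Total vertical stress at mid-clay: σ_v = 20.3×1.4 + 18×3.55 = 92.32 kPa.
Pore pressure: u = 9.81×(4.95 − 0.26) = 46.009 kPa.
Initial effective stress: σ'_0 = σ_v − u = 92.32 − 46.009 = 46.311 kPa.
Stress increase at mid-clay by the 2:1 spreading method:
Δσ = qBL/((B+z)(L+z)) = 268×2.4×2.4/((2.4+4.95)(2.4+4.95)) = 28.575 kPa
Final effective stress: σ'_f = 46.311 + 28.575 = 74.886 kPa.
σ'_f = 74.886 > σ'_p = 50.8 kPa, so the stress path crosses the preconsolidation pressure — recompression up to σ'_p, then virgin compression beyond:
S_c = H/(1+e₀)·[C_r·log₁₀(σ'_p/σ'_0) + C_c·log₁₀(σ'_f/σ'_p)]
    = 7.1/2 × [0.078×log₁₀(50.8/46.311) + 0.39×log₁₀(74.886/50.8)]
    = 3.55 × [0.003134 + 0.065729] = 0.2445 m

S_c ≈ 244 mm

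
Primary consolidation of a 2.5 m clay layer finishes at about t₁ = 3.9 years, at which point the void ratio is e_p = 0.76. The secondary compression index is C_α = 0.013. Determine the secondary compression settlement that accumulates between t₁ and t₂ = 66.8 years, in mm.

S_s ≈ 22.8 mm

Secondary compression: S_s = C_α·H/(1+e_p)·log₁₀(t₂/t₁)
S_s = 0.013×2.5/(1+0.76)×log₁₀(66.8/3.9)
    = 0.01847 × 1.234 = 0.02278 m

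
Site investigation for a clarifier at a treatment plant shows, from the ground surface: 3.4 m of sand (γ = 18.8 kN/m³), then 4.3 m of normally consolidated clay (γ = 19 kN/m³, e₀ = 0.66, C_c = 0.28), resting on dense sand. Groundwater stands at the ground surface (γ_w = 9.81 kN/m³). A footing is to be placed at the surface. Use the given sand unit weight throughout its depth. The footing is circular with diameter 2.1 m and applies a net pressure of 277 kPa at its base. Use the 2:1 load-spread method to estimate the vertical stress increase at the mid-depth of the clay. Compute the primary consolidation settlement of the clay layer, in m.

Mid-depth of clay below the ground surface: z = 3.4 + 4.3/2 = 5.55 m.
Total vertical stress at mid-clay: σ_v = 18.8×3.4 + 19×2.15 = 104.77 kPa.
Pore pressure: u = 9.81×(5.55 − 0) = 54.446 kPa.
Initial effective stress: σ'_0 = σ_v − u = 104.77 − 54.446 = 50.324 kPa.
Stress increase at mid-clay by the 2:1 spreading method:
Δσ ≈ qD²/(D+z)² = 277×2.1²/(2.1+5.55)² = 20.874 kPa
Final effective stress: σ'_f = σ'_0 + Δσ = 50.324 + 20.874 = 71.198 kPa.
Normally consolidated clay, so the full stress increment lies on the virgin compression line:
S_c = C_c·H/(1+e₀)·log₁₀(σ'_f/σ'_0) = 0.28×4.3/(1+0.66)×log₁₀(71.198/50.324)
    = 0.7253 × 0.15069 = 0.1093 m

S_c ≈ 0.109 m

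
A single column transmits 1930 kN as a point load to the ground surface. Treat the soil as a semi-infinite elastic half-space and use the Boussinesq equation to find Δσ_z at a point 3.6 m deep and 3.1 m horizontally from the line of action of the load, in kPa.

Δσ_z ≈ 17.8 kPa

Boussinesq vertical stress below a point load on an elastic half-space:
Δσ_z = 3P/(2πz²) · [1 + (r/z)²]^(−5/2)
r/z = 3.1/3.6 = 0.86111; [1+(r/z)²]^(−5/2) = 0.24985.
Δσ_z = 3×1930/(2π×3.6²) × 0.24985 = 71.104 × 0.24985 = 17.77 kPa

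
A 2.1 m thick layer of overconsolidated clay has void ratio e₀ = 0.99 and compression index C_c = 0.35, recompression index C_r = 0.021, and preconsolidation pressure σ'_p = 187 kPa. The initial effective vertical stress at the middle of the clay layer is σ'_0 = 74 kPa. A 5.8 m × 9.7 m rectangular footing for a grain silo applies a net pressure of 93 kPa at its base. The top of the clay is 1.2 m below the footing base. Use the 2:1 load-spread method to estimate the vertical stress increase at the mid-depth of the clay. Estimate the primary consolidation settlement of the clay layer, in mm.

Mid-depth of clay below the footing base: z = 1.2 + 2.1/2 = 2.25 m.
Stress increase at mid-clay by the 2:1 spreading method:
Δσ = qBL/((B+z)(L+z)) = 93×5.8×9.7/((5.8+2.25)(9.7+2.25)) = 54.39 kPa
Final effective stress: σ'_f = 74 + 54.39 = 128.39 kPa.
σ'_f = 128.39 ≤ σ'_p = 187 kPa, so the clay remains overconsolidated and only the recompression index applies:
S_c = C_r·H/(1+e₀)·log₁₀(σ'_f/σ'_0) = 0.021×2.1/1.99×log₁₀(128.39/74)
    = 0.022161 × 0.2393 = 0.005303 m

S_c ≈ 5.3 mm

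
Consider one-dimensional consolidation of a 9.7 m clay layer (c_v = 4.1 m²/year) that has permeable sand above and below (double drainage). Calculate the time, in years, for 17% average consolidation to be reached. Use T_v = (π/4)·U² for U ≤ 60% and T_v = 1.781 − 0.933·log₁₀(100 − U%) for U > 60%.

t ≈ 0.13 years

Drainage path length: H_d = H/2 = 4.85 m (double drainage).
U ≤ 60%: T_v = (π/4)·U² = (π/4)×0.17² = 0.022698.
t = T_v·H_d²/c_v = 0.022698×4.85²/4.1 = 0.1302 years.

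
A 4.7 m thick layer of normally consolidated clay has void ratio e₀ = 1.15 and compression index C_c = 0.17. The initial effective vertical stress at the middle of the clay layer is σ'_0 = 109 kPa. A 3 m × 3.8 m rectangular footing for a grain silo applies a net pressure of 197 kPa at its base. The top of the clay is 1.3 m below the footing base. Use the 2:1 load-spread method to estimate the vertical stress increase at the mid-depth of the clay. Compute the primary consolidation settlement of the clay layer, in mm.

Mid-depth of clay below the footing base: z = 1.3 + 4.7/2 = 3.65 m.
Stress increase at mid-clay by the 2:1 spreading method:
Δσ = qBL/((B+z)(L+z)) = 197×3×3.8/((3+3.65)(3.8+3.65)) = 45.331 kPa
Final effective stress: σ'_f = σ'_0 + Δσ = 109 + 45.331 = 154.33 kPa.
Normally consolidated clay, so the full stress increment lies on the virgin compression line:
S_c = C_c·H/(1+e₀)·log₁₀(σ'_f/σ'_0) = 0.17×4.7/(1+1.15)×log₁₀(154.33/109)
    = 0.37163 × 0.15102 = 0.05612 m

S_c ≈ 56.1 mm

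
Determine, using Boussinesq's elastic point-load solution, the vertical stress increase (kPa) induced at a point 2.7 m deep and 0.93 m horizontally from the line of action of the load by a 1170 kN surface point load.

Δσ_z ≈ 57.9 kPa

Boussinesq vertical stress below a point load on an elastic half-space:
Δσ_z = 3P/(2πz²) · [1 + (r/z)²]^(−5/2)
r/z = 0.93/2.7 = 0.34444; [1+(r/z)²]^(−5/2) = 0.75557.
Δσ_z = 3×1170/(2π×2.7²) × 0.75557 = 76.63 × 0.75557 = 57.9 kPa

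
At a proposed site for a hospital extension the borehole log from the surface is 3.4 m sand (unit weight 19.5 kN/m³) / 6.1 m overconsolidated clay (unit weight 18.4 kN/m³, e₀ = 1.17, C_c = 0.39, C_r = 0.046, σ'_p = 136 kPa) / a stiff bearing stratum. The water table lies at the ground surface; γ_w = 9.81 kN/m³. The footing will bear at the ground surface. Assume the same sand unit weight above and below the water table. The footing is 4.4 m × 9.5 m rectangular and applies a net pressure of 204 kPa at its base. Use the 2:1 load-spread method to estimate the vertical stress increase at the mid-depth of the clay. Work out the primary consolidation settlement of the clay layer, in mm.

Mid-depth of clay below the ground surface: z = 3.4 + 6.1/2 = 6.45 m.
Total vertical stress at mid-clay: σ_v = 19.5×3.4 + 18.4×3.05 = 122.42 kPa.
Pore pressure: u = 9.81×(6.45 − 0) = 63.275 kPa.
Initial effective stress: σ'_0 = σ_v − u = 122.42 − 63.275 = 59.145 kPa.
Stress increase at mid-clay by the 2:1 spreading method:
Δσ = qBL/((B+z)(L+z)) = 204×4.4×9.5/((4.4+6.45)(9.5+6.45)) = 49.274 kPa
Final effective stress: σ'_f = 59.145 + 49.274 = 108.42 kPa.
σ'_f = 108.42 ≤ σ'_p = 136 kPa, so the clay remains overconsolidated and only the recompression index applies:
S_c = C_r·H/(1+e₀)·log₁₀(σ'_f/σ'_0) = 0.046×6.1/2.17×log₁₀(108.42/59.145)
    = 0.12931 × 0.26319 = 0.03403 m

S_c ≈ 34 mm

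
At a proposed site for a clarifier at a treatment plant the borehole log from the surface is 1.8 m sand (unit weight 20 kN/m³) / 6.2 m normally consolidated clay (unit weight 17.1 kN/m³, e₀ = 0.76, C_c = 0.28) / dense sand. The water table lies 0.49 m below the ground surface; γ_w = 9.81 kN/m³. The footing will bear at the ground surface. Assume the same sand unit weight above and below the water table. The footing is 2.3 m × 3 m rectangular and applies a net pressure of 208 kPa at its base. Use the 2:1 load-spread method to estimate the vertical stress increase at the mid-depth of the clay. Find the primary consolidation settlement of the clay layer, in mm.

Mid-depth of clay below the ground surface: z = 1.8 + 6.2/2 = 4.9 m.
Total vertical stress at mid-clay: σ_v = 20×1.8 + 17.1×3.1 = 89.01 kPa.
Pore pressure: u = 9.81×(4.9 − 0.49) = 43.262 kPa.
Initial effective stress: σ'_0 = σ_v − u = 89.01 − 43.262 = 45.748 kPa.
Stress increase at mid-clay by the 2:1 spreading method:
Δσ = qBL/((B+z)(L+z)) = 208×2.3×3/((2.3+4.9)(3+4.9)) = 25.232 kPa
Final effective stress: σ'_f = σ'_0 + Δσ = 45.748 + 25.232 = 70.98 kPa.
Normally consolidated clay, so the full stress increment lies on the virgin compression line:
S_c = C_c·H/(1+e₀)·log₁₀(σ'_f/σ'_0) = 0.28×6.2/(1+0.76)×log₁₀(70.98/45.748)
    = 0.98636 × 0.19076 = 0.1882 m

S_c ≈ 188 mm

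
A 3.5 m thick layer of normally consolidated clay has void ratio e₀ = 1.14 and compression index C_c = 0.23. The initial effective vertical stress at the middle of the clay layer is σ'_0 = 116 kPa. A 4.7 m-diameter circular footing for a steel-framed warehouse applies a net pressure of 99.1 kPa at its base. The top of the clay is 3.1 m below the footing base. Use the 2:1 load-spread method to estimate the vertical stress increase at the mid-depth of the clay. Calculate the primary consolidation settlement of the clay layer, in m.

S_c ≈ 0.0307 m

Mid-depth of clay below the footing base: z = 3.1 + 3.5/2 = 4.85 m.
Stress increase at mid-clay by the 2:1 spreading method:
Δσ ≈ qD²/(D+z)² = 99.1×4.7²/(4.7+4.85)² = 24.003 kPa
Final effective stress: σ'_f = σ'_0 + Δσ = 116 + 24.003 = 140 kPa.
Normally consolidated clay, so the full stress increment lies on the virgin compression line:
S_c = C_c·H/(1+e₀)·log₁₀(σ'_f/σ'_0) = 0.23×3.5/(1+1.14)×log₁₀(140/116)
    = 0.37617 × 0.08167 = 0.03072 m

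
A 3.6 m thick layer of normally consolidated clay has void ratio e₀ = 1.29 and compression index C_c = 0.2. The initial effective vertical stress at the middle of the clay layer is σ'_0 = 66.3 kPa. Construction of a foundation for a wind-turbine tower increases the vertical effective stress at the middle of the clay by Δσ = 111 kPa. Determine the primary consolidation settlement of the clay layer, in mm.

S_c ≈ 134 mm

Final effective stress: σ'_f = σ'_0 + Δσ = 66.3 + 111 = 177.3 kPa.
Normally consolidated clay, so the full stress increment lies on the virgin compression line:
S_c = C_c·H/(1+e₀)·log₁₀(σ'_f/σ'_0) = 0.2×3.6/(1+1.29)×log₁₀(177.3/66.3)
    = 0.31441 × 0.4272 = 0.1343 m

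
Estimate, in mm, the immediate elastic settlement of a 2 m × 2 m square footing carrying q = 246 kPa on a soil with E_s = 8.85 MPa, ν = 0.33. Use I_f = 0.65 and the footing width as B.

Immediate (elastic) settlement: S_e = q·B·(1−ν²)/E_s · I_f.
E_s = 8.85 MPa = 8850 kPa.
S_e = 246 × 2 × (1 − 0.33²) / 8850 × 0.65
    = 246 × 2 × 0.8911 / 8850 × 0.65
    = 0.0322 m = 32.2 mm

S_e ≈ 32.2 mm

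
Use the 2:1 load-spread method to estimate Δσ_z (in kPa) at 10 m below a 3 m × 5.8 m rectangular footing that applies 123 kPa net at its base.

Δσ_z ≈ 10.4 kPa

By the 2:1 method the load spreads at 1 horizontal : 2 vertical, so at depth z the loaded area has grown by z in each plan dimension:
Δσ = qBL/((B+z)(L+z)) = 123×3×5.8/((3+10)(5.8+10)) = 10.42 kPa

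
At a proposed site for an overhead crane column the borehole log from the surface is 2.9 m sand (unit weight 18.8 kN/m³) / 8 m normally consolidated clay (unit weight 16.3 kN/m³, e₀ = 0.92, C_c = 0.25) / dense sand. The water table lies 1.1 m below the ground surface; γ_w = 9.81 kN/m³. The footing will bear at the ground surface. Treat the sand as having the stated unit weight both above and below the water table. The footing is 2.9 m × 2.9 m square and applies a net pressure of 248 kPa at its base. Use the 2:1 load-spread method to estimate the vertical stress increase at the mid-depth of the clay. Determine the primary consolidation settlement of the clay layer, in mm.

S_c ≈ 134 mm

Mid-depth of clay below the ground surface: z = 2.9 + 8/2 = 6.9 m.
Total vertical stress at mid-clay: σ_v = 18.8×2.9 + 16.3×4 = 119.72 kPa.
Pore pressure: u = 9.81×(6.9 − 1.1) = 56.898 kPa.
Initial effective stress: σ'_0 = σ_v − u = 119.72 − 56.898 = 62.822 kPa.
Stress increase at mid-clay by the 2:1 spreading method:
Δσ = qBL/((B+z)(L+z)) = 248×2.9×2.9/((2.9+6.9)(2.9+6.9)) = 21.717 kPa
Final effective stress: σ'_f = σ'_0 + Δσ = 62.822 + 21.717 = 84.539 kPa.
Normally consolidated clay, so the full stress increment lies on the virgin compression line:
S_c = C_c·H/(1+e₀)·log₁₀(σ'_f/σ'_0) = 0.25×8/(1+0.92)×log₁₀(84.539/62.822)
    = 1.0417 × 0.12895 = 0.1343 m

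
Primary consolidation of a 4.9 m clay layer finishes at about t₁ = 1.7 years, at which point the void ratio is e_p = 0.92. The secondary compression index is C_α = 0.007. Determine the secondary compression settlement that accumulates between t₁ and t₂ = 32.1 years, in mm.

Secondary compression: S_s = C_α·H/(1+e_p)·log₁₀(t₂/t₁)
S_s = 0.007×4.9/(1+0.92)×log₁₀(32.1/1.7)
    = 0.01786 × 1.276 = 0.0228 m

S_s ≈ 22.8 mm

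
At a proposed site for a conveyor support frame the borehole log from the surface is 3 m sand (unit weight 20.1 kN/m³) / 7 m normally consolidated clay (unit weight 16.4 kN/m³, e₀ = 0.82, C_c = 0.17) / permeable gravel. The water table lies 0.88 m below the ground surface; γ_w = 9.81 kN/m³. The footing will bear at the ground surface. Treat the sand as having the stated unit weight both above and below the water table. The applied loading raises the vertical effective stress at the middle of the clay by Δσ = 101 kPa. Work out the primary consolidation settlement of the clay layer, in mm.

S_c ≈ 273 mm

Mid-depth of clay below the ground surface: z = 3 + 7/2 = 6.5 m.
Total vertical stress at mid-clay: σ_v = 20.1×3 + 16.4×3.5 = 117.7 kPa.
Pore pressure: u = 9.81×(6.5 − 0.88) = 55.132 kPa.
Initial effective stress: σ'_0 = σ_v − u = 117.7 − 55.132 = 62.568 kPa.
Final effective stress: σ'_f = σ'_0 + Δσ = 62.568 + 101 = 163.57 kPa.
Normally consolidated clay, so the full stress increment lies on the virgin compression line:
S_c = C_c·H/(1+e₀)·log₁₀(σ'_f/σ'_0) = 0.17×7/(1+0.82)×log₁₀(163.57/62.568)
    = 0.65385 × 0.41735 = 0.2729 m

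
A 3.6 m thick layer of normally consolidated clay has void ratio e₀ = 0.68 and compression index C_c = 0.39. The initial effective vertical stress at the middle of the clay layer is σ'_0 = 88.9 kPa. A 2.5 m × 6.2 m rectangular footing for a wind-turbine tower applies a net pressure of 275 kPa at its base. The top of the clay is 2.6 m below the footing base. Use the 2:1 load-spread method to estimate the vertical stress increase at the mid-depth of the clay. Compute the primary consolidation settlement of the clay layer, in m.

Mid-depth of clay below the footing base: z = 2.6 + 3.6/2 = 4.4 m.
Stress increase at mid-clay by the 2:1 spreading method:
Δσ = qBL/((B+z)(L+z)) = 275×2.5×6.2/((2.5+4.4)(6.2+4.4)) = 58.279 kPa
Final effective stress: σ'_f = σ'_0 + Δσ = 88.9 + 58.279 = 147.18 kPa.
Normally consolidated clay, so the full stress increment lies on the virgin compression line:
S_c = C_c·H/(1+e₀)·log₁₀(σ'_f/σ'_0) = 0.39×3.6/(1+0.68)×log₁₀(147.18/88.9)
    = 0.83571 × 0.21895 = 0.183 m

S_c ≈ 0.183 m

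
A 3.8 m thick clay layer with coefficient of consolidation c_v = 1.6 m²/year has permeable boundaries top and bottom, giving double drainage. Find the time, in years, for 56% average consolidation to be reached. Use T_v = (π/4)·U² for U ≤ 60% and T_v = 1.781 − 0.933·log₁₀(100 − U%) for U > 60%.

Drainage path length: H_d = H/2 = 1.9 m (double drainage).
U ≤ 60%: T_v = (π/4)·U² = (π/4)×0.56² = 0.2463.
t = T_v·H_d²/c_v = 0.2463×1.9²/1.6 = 0.5557 years.

t ≈ 0.556 years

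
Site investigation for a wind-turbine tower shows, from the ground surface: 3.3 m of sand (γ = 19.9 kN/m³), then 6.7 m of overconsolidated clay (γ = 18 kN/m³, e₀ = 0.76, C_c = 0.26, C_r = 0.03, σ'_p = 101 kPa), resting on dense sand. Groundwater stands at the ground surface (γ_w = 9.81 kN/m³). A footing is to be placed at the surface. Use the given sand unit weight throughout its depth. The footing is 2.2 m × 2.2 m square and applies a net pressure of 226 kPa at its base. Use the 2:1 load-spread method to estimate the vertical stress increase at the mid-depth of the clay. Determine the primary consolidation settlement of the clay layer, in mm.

S_c ≈ 10.3 mm

Mid-depth of clay below the ground surface: z = 3.3 + 6.7/2 = 6.65 m.
Total vertical stress at mid-clay: σ_v = 19.9×3.3 + 18×3.35 = 125.97 kPa.
Pore pressure: u = 9.81×(6.65 − 0) = 65.237 kPa.
Initial effective stress: σ'_0 = σ_v − u = 125.97 − 65.237 = 60.733 kPa.
Stress increase at mid-clay by the 2:1 spreading method:
Δσ = qBL/((B+z)(L+z)) = 226×2.2×2.2/((2.2+6.65)(2.2+6.65)) = 13.966 kPa
Final effective stress: σ'_f = 60.733 + 13.966 = 74.699 kPa.
σ'_f = 74.699 ≤ σ'_p = 101 kPa, so the clay remains overconsolidated and only the recompression index applies:
S_c = C_r·H/(1+e₀)·log₁₀(σ'_f/σ'_0) = 0.03×6.7/1.76×log₁₀(74.699/60.733)
    = 0.1142 × 0.08989 = 0.01027 m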